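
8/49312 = 1/6164 =0.00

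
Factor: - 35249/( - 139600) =2^( - 4) * 5^ ( - 2)*101^1= 101/400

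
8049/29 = 8049/29= 277.55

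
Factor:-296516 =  - 2^2*11^1*23^1*293^1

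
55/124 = 55/124 = 0.44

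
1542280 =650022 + 892258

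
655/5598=655/5598 = 0.12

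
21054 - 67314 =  - 46260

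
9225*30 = 276750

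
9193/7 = 1313 + 2/7 = 1313.29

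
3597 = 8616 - 5019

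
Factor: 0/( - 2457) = 0^1 = 0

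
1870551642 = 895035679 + 975515963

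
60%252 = 60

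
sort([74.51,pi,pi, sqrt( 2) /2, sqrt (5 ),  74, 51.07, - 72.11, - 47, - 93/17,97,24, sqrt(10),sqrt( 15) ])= [  -  72.11, - 47, - 93/17,sqrt( 2) /2,sqrt (5 ),pi , pi, sqrt( 10), sqrt( 15 ),  24,  51.07,74,74.51, 97]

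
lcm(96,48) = 96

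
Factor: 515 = 5^1*103^1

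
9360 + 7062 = 16422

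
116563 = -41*( -2843 )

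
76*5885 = 447260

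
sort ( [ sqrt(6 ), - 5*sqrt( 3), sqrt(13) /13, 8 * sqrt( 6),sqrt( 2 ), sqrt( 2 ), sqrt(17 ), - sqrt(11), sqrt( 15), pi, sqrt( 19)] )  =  [ - 5*sqrt(3 ),- sqrt(11),sqrt ( 13) /13,sqrt( 2), sqrt (2 ), sqrt( 6), pi , sqrt( 15),sqrt( 17 ),sqrt( 19) , 8*sqrt( 6 ) ] 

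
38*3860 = 146680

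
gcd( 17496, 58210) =2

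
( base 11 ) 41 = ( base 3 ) 1200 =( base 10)45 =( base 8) 55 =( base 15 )30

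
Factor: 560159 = 560159^1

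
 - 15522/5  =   - 15522/5 = - 3104.40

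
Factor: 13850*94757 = 1312384450 = 2^1*5^2*13^1 *37^1 * 197^1*277^1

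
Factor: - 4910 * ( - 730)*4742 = 16996750600 = 2^3*5^2*73^1*491^1 * 2371^1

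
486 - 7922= -7436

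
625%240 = 145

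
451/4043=451/4043  =  0.11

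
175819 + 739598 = 915417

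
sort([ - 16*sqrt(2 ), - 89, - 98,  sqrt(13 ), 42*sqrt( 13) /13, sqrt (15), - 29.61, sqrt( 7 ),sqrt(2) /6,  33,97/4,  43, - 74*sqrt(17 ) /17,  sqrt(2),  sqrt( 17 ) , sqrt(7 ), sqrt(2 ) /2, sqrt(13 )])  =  [ - 98, - 89 ,-29.61, - 16*sqrt( 2 ), - 74*sqrt( 17)/17, sqrt(2) /6,  sqrt( 2 )/2,sqrt (2 ),sqrt( 7 ), sqrt( 7), sqrt( 13 ), sqrt (13 ),sqrt( 15), sqrt(17),42*sqrt( 13 ) /13,97/4, 33,43 ] 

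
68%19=11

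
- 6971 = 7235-14206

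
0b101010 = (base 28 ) 1E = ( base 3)1120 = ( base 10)42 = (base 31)1B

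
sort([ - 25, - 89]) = [ - 89,- 25]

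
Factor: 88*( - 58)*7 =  - 35728 = -  2^4*7^1 * 11^1 * 29^1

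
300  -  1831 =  -1531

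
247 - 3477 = - 3230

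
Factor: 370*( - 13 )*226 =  - 1087060   =  - 2^2*5^1 * 13^1*37^1*113^1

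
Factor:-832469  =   - 11^1*75679^1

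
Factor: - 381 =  - 3^1* 127^1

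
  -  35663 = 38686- 74349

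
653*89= 58117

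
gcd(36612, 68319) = 9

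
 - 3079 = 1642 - 4721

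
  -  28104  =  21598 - 49702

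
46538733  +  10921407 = 57460140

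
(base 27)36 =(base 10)87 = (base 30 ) 2r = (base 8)127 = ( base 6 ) 223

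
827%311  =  205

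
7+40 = 47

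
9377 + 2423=11800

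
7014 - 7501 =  - 487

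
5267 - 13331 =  - 8064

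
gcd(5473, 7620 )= 1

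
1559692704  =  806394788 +753297916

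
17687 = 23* 769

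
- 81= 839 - 920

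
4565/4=4565/4 = 1141.25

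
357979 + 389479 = 747458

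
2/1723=2/1723= 0.00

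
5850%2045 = 1760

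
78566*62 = 4871092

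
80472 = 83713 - 3241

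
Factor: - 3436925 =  - 5^2*137477^1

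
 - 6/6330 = -1/1055 = -  0.00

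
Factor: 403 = 13^1*31^1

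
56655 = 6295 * 9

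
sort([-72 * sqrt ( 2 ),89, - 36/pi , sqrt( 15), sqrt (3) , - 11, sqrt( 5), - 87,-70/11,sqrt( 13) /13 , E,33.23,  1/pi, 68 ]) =[-72*sqrt (2), - 87, - 36/pi,-11, - 70/11,sqrt(13 )/13,1/pi, sqrt( 3), sqrt(5),E, sqrt( 15),33.23, 68, 89] 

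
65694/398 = 32847/199 = 165.06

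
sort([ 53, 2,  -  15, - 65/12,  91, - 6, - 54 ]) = [ - 54, - 15, - 6,-65/12,2,  53,91]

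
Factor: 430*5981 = 2571830 = 2^1*5^1*43^1*5981^1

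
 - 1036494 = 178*( - 5823 ) 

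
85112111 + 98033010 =183145121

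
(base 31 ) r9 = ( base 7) 2316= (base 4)31032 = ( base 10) 846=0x34e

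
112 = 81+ 31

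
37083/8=37083/8 = 4635.38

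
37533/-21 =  - 12511/7 = - 1787.29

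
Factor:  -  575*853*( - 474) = 232485150 = 2^1*3^1*5^2*23^1 *79^1*853^1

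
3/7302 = 1/2434 =0.00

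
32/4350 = 16/2175 = 0.01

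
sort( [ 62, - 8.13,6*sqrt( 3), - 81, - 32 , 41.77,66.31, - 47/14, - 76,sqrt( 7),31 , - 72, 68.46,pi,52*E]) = [ - 81, - 76, - 72, - 32,-8.13, - 47/14,sqrt( 7),pi,6*sqrt( 3),31,41.77, 62,66.31,68.46,52*E] 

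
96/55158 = 16/9193 = 0.00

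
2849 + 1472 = 4321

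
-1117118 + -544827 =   -  1661945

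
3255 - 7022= - 3767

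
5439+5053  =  10492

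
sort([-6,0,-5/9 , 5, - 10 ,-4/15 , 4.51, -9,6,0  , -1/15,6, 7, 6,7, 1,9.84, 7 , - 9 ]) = [ - 10,-9, - 9, - 6, - 5/9,-4/15, - 1/15, 0,0,1, 4.51,  5 , 6,  6,6,  7,7, 7, 9.84]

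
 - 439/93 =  - 5  +  26/93 = - 4.72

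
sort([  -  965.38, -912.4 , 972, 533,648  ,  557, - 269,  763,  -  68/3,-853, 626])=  [ -965.38, - 912.4, - 853, - 269,- 68/3,533, 557,626,  648,  763,972]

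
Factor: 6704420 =2^2*5^1*335221^1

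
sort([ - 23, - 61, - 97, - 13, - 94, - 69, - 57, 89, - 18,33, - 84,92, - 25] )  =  [ - 97 , - 94, - 84, - 69, - 61,-57, - 25, - 23, - 18 , - 13,  33,89, 92 ] 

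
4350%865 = 25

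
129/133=129/133 = 0.97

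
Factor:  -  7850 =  - 2^1 * 5^2*157^1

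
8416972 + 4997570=13414542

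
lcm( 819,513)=46683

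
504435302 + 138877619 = 643312921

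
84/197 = 84/197 = 0.43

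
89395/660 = 135 + 59/132 = 135.45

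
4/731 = 4/731 = 0.01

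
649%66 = 55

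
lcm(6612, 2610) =99180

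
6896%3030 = 836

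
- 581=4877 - 5458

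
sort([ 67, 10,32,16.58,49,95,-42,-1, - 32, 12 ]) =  [  -  42, - 32, - 1,10, 12 , 16.58,  32, 49, 67,  95 ]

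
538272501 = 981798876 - 443526375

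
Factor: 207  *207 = 42849 = 3^4*23^2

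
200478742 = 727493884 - 527015142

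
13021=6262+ 6759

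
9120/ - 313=-30+ 270/313 = - 29.14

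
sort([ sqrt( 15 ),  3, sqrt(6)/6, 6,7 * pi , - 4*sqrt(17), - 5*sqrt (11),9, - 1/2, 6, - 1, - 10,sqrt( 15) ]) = [ - 5*sqrt(11) ,  -  4*sqrt( 17 ), - 10, - 1, - 1/2, sqrt( 6)/6,3, sqrt( 15), sqrt ( 15),6, 6,9,7*pi ]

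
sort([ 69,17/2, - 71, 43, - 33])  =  [ - 71, - 33, 17/2,43,69 ] 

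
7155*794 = 5681070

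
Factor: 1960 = 2^3*5^1*7^2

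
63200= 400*158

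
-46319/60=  - 46319/60 = - 771.98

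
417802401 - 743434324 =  - 325631923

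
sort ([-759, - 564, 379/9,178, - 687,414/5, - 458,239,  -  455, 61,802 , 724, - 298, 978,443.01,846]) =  [-759,  -  687 ,- 564, -458, - 455, - 298,379/9,61,414/5,178, 239 , 443.01, 724, 802 , 846,978]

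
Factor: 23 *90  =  2^1*3^2*5^1*23^1  =  2070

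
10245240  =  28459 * 360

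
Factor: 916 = 2^2 * 229^1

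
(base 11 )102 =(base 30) 43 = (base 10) 123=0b1111011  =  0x7B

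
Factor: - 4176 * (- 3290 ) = 13739040 = 2^5*  3^2 * 5^1*7^1*29^1*47^1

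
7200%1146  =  324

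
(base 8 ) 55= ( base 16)2d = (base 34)1b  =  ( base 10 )45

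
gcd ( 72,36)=36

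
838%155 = 63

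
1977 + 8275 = 10252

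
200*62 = 12400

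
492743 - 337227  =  155516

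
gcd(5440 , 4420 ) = 340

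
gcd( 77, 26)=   1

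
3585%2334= 1251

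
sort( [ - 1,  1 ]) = [ - 1,1 ] 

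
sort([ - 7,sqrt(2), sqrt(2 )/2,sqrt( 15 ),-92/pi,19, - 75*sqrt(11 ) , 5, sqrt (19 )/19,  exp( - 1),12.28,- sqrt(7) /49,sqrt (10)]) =[ - 75*sqrt(11),-92/pi, - 7, -sqrt(7)/49,sqrt( 19) /19, exp( -1), sqrt(2)/2,sqrt( 2 ),sqrt( 10 ),sqrt(15), 5  ,  12.28 , 19] 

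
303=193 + 110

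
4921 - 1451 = 3470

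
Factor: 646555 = 5^1*7^3*13^1  *  29^1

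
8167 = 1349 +6818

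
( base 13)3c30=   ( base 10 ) 8658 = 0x21D2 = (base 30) 9II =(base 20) 11CI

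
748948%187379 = 186811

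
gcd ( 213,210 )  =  3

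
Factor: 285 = 3^1 * 5^1*19^1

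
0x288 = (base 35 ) II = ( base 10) 648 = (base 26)oo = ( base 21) 19i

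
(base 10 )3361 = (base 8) 6441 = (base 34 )2ut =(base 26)4p7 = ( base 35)2Q1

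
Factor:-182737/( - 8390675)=5^ ( - 2)*37^( - 1) * 41^1* 47^( - 1)*193^( - 1 )*4457^1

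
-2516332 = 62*( - 40586)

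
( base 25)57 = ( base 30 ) 4C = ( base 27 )4O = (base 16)84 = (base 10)132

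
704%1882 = 704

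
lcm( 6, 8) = 24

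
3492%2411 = 1081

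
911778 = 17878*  51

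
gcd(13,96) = 1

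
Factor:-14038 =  - 2^1*7019^1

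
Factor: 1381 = 1381^1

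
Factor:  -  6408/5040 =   -  89/70 = - 2^( - 1)*5^( -1 )*7^(- 1)*89^1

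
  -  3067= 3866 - 6933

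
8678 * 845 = 7332910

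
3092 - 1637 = 1455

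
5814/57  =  102 = 102.00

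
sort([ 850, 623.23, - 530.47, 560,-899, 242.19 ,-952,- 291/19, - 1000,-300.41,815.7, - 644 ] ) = [ -1000, - 952,  -  899,- 644, - 530.47,-300.41, - 291/19,242.19,560,623.23,815.7, 850 ] 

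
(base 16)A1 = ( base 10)161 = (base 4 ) 2201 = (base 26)65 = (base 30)5b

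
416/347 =1 + 69/347 = 1.20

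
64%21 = 1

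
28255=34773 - 6518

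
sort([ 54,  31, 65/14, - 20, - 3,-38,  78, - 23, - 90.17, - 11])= [ - 90.17 ,  -  38, - 23, - 20, - 11, - 3,65/14,31,  54,  78 ] 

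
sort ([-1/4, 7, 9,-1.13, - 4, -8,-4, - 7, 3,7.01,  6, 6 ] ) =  [ - 8,-7, -4, -4, -1.13, - 1/4, 3,6, 6, 7, 7.01, 9 ]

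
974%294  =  92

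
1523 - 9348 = - 7825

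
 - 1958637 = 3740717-5699354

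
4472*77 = 344344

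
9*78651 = 707859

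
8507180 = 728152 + 7779028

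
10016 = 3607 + 6409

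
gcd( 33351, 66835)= 1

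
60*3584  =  215040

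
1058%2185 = 1058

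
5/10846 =5/10846=0.00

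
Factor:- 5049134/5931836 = -2524567/2965918 = -2^(  -  1)*  1482959^( - 1 )*2524567^1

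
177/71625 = 59/23875=0.00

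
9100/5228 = 1  +  968/1307 = 1.74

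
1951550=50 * 39031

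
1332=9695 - 8363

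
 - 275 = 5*( - 55 )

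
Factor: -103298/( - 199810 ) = 5^( -1)*53^(-1 )*137^1 = 137/265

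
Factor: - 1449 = - 3^2*7^1*23^1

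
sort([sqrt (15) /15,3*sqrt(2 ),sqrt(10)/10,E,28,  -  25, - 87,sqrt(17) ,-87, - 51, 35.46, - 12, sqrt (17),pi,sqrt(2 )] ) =[ - 87,-87,-51,  -  25 , - 12,sqrt( 15 ) /15,sqrt( 10)/10, sqrt( 2),E, pi,sqrt( 17),sqrt( 17 ), 3 *sqrt(2) , 28, 35.46]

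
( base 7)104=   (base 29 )1o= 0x35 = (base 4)311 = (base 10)53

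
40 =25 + 15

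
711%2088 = 711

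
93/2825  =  93/2825 =0.03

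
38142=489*78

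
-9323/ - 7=1331 + 6/7 = 1331.86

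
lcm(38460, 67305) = 269220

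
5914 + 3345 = 9259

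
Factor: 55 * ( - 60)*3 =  - 2^2*3^2*5^2*11^1 = -9900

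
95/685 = 19/137 = 0.14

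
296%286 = 10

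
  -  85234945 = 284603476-369838421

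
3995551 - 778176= 3217375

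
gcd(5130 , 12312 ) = 1026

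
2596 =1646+950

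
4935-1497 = 3438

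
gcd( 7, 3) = 1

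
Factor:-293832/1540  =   - 954/5 = -2^1*3^2 * 5^( - 1)*53^1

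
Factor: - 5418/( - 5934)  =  21/23 = 3^1*7^1*23^( - 1 ) 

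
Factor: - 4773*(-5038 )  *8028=193044290472= 2^3*3^3*11^1*37^1*43^1*223^1*229^1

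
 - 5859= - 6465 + 606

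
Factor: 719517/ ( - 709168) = - 2^(-4)*3^1*127^(  -  1)*349^( - 1)*373^1*643^1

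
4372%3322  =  1050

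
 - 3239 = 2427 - 5666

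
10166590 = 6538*1555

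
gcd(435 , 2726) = 29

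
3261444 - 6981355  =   - 3719911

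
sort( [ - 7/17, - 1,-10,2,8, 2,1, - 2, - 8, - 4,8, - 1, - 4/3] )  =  [ - 10, - 8, - 4, - 2, - 4/3, - 1,-1, - 7/17, 1 , 2, 2, 8, 8 ]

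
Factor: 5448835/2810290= 155681/80294 = 2^ (  -  1) * 19^ ( - 1 )*151^1 *1031^1 * 2113^(-1) 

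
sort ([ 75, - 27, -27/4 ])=[ - 27, - 27/4, 75 ]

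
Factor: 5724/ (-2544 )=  - 2^(  -  2)*3^2 = - 9/4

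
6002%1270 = 922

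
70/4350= 7/435 = 0.02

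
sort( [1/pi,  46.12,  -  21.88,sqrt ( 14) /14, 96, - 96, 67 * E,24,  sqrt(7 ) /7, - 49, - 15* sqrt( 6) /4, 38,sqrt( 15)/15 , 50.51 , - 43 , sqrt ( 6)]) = [ - 96,-49,-43, - 21.88, - 15*sqrt(6)/4, sqrt(15)/15,sqrt( 14 )/14, 1/pi, sqrt(7)/7,sqrt (6 ) , 24,38,46.12, 50.51, 96,  67*E]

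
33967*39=1324713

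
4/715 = 4/715 =0.01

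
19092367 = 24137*791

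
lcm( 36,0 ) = 0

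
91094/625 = 145+469/625 = 145.75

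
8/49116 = 2/12279 = 0.00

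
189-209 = - 20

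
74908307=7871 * 9517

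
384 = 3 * 128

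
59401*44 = 2613644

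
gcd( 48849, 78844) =857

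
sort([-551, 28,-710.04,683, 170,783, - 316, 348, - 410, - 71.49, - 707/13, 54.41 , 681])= [-710.04, - 551, - 410,  -  316,  -  71.49, - 707/13 , 28, 54.41, 170,  348,681,683 , 783]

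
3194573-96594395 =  - 93399822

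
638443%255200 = 128043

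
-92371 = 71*( - 1301 )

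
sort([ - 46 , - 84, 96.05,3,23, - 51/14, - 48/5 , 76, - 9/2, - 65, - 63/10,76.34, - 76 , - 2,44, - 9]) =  [ - 84,- 76, - 65,- 46, - 48/5, - 9,-63/10, - 9/2, - 51/14,-2,3, 23 , 44,76,76.34 , 96.05] 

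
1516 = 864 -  - 652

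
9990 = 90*111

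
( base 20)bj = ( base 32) 7F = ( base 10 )239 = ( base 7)461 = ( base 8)357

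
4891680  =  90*54352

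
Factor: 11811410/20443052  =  2^( - 1)*5^1* 7^( - 1 ) *13^2*29^1*61^( - 1 )* 241^1 * 11969^( - 1 ) = 5905705/10221526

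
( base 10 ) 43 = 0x2B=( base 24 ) 1j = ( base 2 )101011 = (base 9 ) 47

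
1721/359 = 1721/359 = 4.79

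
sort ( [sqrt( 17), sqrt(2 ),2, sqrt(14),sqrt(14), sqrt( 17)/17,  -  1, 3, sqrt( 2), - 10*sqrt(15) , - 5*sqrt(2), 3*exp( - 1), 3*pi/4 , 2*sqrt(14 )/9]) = [ - 10 *sqrt( 15), - 5*sqrt( 2), - 1,sqrt (17)/17 , 2*sqrt(14)/9,3*exp(  -  1 ),sqrt( 2),sqrt( 2),2,3*pi/4,3, sqrt( 14), sqrt(14), sqrt( 17)] 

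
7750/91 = 85 + 15/91 = 85.16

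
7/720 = 7/720 =0.01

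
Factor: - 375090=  - 2^1*3^1*5^1*12503^1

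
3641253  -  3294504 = 346749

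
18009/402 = 44 + 107/134=44.80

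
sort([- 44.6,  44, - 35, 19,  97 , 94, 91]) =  [ - 44.6, - 35,  19,44,  91,94, 97]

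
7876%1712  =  1028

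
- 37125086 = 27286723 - 64411809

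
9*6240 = 56160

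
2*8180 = 16360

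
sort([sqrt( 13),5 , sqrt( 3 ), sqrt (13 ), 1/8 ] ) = [ 1/8, sqrt(  3), sqrt (13 ), sqrt(13 ),  5 ]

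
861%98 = 77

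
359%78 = 47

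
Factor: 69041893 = 69041893^1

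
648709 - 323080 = 325629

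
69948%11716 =11368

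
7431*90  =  668790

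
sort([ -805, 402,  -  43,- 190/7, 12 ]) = [- 805, - 43 ,  -  190/7 , 12, 402]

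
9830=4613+5217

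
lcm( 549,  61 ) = 549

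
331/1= 331 = 331.00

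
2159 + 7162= 9321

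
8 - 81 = -73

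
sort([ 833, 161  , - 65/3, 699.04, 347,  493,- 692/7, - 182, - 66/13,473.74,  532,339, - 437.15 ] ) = [ - 437.15, - 182, - 692/7 , - 65/3, - 66/13,161,339,347 , 473.74,493,  532,699.04,833]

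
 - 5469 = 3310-8779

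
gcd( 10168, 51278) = 2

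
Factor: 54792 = 2^3 * 3^2 *761^1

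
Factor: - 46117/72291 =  - 3^( - 1)*107^1 * 431^1*24097^( - 1)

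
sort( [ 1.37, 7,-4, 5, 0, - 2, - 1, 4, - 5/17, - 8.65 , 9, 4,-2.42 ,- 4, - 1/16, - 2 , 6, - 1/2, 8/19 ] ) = [ - 8.65 ,  -  4,  -  4,-2.42,-2,-2, - 1, - 1/2, - 5/17, - 1/16, 0 , 8/19,1.37,4 , 4,5 , 6, 7, 9]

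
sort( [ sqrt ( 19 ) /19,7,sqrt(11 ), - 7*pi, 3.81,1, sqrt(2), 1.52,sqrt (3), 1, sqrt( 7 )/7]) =[  -  7 * pi, sqrt( 19) /19, sqrt( 7)/7, 1,1,  sqrt ( 2), 1.52, sqrt( 3), sqrt( 11), 3.81,  7 ] 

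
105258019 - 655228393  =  -549970374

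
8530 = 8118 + 412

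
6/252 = 1/42  =  0.02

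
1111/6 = 1111/6= 185.17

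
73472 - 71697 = 1775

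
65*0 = 0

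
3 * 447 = 1341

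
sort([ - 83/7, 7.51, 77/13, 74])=[ - 83/7, 77/13, 7.51 , 74]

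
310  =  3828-3518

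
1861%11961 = 1861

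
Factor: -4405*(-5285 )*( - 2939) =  - 68421169075 = - 5^2*7^1*151^1*881^1*2939^1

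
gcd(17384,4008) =8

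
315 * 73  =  22995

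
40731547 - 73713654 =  - 32982107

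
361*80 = 28880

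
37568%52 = 24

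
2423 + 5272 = 7695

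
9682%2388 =130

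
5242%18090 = 5242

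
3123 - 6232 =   -  3109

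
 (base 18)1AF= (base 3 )201020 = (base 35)et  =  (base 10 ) 519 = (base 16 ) 207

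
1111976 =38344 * 29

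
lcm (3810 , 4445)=26670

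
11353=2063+9290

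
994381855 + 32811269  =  1027193124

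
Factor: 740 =2^2*5^1*37^1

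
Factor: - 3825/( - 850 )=2^( - 1) * 3^2 = 9/2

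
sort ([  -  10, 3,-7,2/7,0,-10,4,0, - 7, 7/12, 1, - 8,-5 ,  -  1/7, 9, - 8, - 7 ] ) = [ - 10,- 10, - 8, - 8, - 7, - 7, - 7, - 5, - 1/7, 0, 0 , 2/7, 7/12, 1, 3, 4, 9 ] 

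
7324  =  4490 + 2834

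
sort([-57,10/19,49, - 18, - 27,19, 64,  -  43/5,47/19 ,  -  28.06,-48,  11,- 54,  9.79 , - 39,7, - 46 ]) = [ - 57,-54, - 48, - 46, - 39, -28.06, -27, - 18,- 43/5,10/19,47/19,7,  9.79, 11,19, 49,64 ]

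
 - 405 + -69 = - 474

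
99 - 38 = 61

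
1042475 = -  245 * ( - 4255)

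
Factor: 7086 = 2^1* 3^1*1181^1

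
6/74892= 1/12482 = 0.00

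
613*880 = 539440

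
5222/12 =2611/6  =  435.17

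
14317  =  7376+6941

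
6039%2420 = 1199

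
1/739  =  1/739 = 0.00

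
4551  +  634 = 5185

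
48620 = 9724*5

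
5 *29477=147385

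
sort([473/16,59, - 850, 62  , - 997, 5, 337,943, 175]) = [- 997, - 850,5, 473/16,59, 62, 175, 337 , 943]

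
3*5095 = 15285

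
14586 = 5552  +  9034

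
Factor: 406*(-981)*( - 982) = 391116852 = 2^2 * 3^2*7^1*29^1 * 109^1*491^1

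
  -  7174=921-8095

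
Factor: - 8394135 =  - 3^1*5^1*41^1 * 13649^1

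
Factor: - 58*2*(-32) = 3712 =2^7 * 29^1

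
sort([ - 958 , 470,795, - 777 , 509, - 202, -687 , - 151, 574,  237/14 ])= [-958,-777, - 687, - 202, - 151, 237/14,470, 509, 574,795] 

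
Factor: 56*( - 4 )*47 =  - 10528= - 2^5*7^1*47^1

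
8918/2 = 4459 = 4459.00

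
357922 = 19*18838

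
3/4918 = 3/4918 = 0.00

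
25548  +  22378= 47926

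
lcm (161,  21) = 483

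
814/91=8 + 86/91 = 8.95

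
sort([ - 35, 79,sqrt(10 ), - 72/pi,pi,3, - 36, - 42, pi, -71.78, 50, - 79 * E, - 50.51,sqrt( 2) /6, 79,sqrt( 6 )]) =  [  -  79* E, - 71.78,-50.51, - 42, - 36, - 35, - 72/pi,  sqrt( 2) /6,sqrt( 6),3,pi,pi,  sqrt( 10), 50, 79,79 ] 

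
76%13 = 11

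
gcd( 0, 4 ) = 4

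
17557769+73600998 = 91158767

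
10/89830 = 1/8983  =  0.00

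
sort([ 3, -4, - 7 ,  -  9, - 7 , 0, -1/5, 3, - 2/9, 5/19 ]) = [ - 9, - 7, - 7,  -  4, - 2/9, - 1/5,0, 5/19,3 , 3]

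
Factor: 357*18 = 2^1*3^3*7^1*17^1= 6426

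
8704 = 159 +8545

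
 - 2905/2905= - 1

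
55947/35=55947/35  =  1598.49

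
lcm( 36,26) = 468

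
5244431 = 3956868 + 1287563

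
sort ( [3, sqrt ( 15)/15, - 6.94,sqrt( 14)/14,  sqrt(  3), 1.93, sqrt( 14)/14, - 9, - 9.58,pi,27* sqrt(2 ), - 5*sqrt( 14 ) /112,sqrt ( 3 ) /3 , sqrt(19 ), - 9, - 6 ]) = [-9.58, - 9, - 9,- 6.94, - 6, - 5*sqrt( 14)/112, sqrt(15)/15 , sqrt( 14 )/14, sqrt( 14 ) /14,sqrt( 3) /3,sqrt( 3), 1.93  ,  3,pi, sqrt( 19), 27 * sqrt( 2)]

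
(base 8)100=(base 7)121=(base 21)31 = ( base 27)2A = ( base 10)64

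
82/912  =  41/456 = 0.09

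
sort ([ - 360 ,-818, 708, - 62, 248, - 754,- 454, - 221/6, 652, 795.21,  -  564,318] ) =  [ - 818,-754, - 564 , - 454, - 360 , - 62, - 221/6, 248,318, 652, 708,795.21 ]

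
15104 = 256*59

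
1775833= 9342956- 7567123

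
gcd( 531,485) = 1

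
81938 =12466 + 69472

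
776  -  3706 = - 2930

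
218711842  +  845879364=1064591206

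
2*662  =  1324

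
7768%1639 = 1212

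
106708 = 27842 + 78866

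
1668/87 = 19 + 5/29 =19.17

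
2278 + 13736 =16014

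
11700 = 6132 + 5568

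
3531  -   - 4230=7761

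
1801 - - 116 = 1917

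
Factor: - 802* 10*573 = - 4595460  =  - 2^2*3^1*5^1 * 191^1 * 401^1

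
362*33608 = 12166096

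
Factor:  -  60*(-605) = 2^2*3^1*5^2*11^2 = 36300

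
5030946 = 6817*738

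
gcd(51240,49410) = 1830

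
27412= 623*44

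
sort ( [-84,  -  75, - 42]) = [  -  84,-75,-42]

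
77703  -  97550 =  - 19847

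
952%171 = 97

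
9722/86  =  4861/43=113.05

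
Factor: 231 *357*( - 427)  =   - 35213409 = -  3^2*7^3*11^1*17^1 * 61^1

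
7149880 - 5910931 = 1238949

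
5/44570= 1/8914 =0.00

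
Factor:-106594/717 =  -2^1*3^( - 1)*223^1 = - 446/3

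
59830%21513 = 16804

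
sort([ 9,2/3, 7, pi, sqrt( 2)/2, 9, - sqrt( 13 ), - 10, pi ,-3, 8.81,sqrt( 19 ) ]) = [ - 10, - sqrt (13 ), - 3,2/3 , sqrt( 2 )/2, pi, pi,sqrt(19),7,8.81, 9,9]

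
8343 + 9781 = 18124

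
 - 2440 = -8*305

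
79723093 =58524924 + 21198169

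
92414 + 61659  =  154073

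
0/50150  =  0 = 0.00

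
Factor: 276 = 2^2*3^1*23^1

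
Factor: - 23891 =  - 7^1 * 3413^1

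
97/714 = 97/714 = 0.14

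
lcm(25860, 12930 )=25860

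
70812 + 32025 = 102837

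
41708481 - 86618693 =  - 44910212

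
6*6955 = 41730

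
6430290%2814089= 802112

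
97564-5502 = 92062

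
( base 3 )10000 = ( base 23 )3C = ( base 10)81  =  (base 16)51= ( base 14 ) 5B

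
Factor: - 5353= - 53^1*101^1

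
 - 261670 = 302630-564300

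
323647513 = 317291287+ 6356226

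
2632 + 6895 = 9527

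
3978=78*51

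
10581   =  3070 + 7511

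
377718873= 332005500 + 45713373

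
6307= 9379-3072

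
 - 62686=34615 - 97301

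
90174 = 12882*7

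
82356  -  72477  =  9879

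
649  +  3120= 3769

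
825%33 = 0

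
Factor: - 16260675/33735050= - 650427/1349402= - 2^( - 1 ) * 3^1*19^1 * 11411^1*674701^(-1)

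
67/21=3 + 4/21 = 3.19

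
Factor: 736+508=1244 = 2^2*311^1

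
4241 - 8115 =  - 3874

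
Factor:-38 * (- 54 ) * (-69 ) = -141588 = - 2^2 * 3^4*19^1*23^1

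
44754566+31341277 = 76095843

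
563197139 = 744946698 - 181749559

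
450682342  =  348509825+102172517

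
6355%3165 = 25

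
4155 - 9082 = - 4927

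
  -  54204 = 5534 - 59738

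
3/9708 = 1/3236 = 0.00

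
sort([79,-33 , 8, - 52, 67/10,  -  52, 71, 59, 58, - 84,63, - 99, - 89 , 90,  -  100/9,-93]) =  [-99 , - 93, - 89, - 84, - 52, - 52, -33,- 100/9,  67/10, 8, 58,59 , 63,71, 79, 90]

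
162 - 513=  - 351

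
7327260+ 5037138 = 12364398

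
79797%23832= 8301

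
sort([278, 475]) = [278, 475 ] 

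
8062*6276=50597112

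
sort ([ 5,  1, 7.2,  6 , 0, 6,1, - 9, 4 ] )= [ - 9, 0, 1, 1,4 , 5, 6, 6, 7.2]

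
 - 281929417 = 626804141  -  908733558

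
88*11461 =1008568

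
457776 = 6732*68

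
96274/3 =32091+1/3 = 32091.33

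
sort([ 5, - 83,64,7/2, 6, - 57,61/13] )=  [ - 83, - 57, 7/2 , 61/13, 5, 6, 64]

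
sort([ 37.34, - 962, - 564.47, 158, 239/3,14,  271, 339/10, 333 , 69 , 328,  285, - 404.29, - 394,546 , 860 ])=[ - 962, - 564.47, - 404.29, - 394,14,339/10,  37.34,69,239/3, 158,271 , 285,328 , 333,  546, 860] 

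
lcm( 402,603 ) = 1206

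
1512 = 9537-8025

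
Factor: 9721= 9721^1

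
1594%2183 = 1594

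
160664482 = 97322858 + 63341624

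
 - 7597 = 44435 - 52032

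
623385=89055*7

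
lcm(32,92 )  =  736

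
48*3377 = 162096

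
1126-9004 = -7878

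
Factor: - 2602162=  - 2^1 *1301081^1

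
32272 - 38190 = -5918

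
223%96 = 31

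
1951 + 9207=11158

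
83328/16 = 5208 = 5208.00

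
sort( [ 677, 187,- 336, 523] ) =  [ - 336, 187 , 523,677]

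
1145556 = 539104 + 606452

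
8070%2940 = 2190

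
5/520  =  1/104  =  0.01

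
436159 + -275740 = 160419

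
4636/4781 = 4636/4781 = 0.97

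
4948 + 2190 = 7138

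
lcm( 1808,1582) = 12656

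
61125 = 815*75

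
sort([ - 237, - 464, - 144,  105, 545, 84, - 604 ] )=[  -  604, - 464, - 237, - 144, 84, 105, 545] 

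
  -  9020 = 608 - 9628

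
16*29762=476192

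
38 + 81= 119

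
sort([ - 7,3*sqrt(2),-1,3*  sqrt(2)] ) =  [  -  7, - 1,  3*sqrt( 2 ), 3*sqrt(2) ] 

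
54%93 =54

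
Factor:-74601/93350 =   -  2^(-1 ) * 3^5*5^( - 2)*307^1*1867^(-1)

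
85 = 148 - 63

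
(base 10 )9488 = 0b10010100010000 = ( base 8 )22420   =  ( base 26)e0o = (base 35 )7Q3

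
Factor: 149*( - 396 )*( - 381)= 22480524 = 2^2*3^3 *11^1 * 127^1*149^1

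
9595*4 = 38380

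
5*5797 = 28985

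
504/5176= 63/647=0.10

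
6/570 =1/95 = 0.01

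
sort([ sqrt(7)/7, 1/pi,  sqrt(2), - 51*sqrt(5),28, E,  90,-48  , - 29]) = [-51*sqrt(5) ,- 48, - 29,1/pi,sqrt( 7 ) /7, sqrt( 2),E, 28, 90] 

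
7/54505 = 7/54505 = 0.00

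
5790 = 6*965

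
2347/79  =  2347/79 = 29.71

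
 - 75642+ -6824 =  - 82466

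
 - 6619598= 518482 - 7138080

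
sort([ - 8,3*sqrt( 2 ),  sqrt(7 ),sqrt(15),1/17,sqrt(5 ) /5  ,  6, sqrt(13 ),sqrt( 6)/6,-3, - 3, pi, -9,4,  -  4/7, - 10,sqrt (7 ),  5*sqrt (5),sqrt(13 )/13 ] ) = [ - 10 , - 9, - 8, - 3,-3,-4/7,1/17, sqrt(13) /13, sqrt(6)/6,sqrt(5 ) /5,sqrt(7),sqrt(7 ),pi, sqrt(13),sqrt (15 ), 4,3*sqrt(2 ),6,5*sqrt (5 )]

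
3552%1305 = 942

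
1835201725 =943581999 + 891619726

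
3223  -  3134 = 89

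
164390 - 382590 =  - 218200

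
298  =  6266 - 5968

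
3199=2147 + 1052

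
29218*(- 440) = -12855920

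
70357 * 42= 2954994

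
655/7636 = 655/7636 = 0.09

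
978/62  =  15+24/31 = 15.77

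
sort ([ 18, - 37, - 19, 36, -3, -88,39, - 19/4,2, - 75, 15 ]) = [ - 88 , - 75, - 37,- 19 , - 19/4, - 3, 2,15,18,36, 39 ] 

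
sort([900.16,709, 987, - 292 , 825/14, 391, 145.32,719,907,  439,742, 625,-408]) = [ - 408, - 292,825/14,145.32, 391 , 439,625, 709,719 , 742,900.16, 907, 987 ] 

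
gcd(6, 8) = 2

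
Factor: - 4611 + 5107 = 496 = 2^4*31^1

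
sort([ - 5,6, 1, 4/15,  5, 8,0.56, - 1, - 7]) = [ - 7, - 5, - 1,  4/15, 0.56, 1 , 5,6,  8] 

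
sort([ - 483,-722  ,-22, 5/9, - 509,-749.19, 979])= [ - 749.19, - 722,-509 , - 483,- 22,5/9, 979]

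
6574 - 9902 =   -  3328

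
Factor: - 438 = - 2^1*3^1*73^1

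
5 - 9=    - 4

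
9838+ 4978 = 14816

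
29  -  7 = 22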